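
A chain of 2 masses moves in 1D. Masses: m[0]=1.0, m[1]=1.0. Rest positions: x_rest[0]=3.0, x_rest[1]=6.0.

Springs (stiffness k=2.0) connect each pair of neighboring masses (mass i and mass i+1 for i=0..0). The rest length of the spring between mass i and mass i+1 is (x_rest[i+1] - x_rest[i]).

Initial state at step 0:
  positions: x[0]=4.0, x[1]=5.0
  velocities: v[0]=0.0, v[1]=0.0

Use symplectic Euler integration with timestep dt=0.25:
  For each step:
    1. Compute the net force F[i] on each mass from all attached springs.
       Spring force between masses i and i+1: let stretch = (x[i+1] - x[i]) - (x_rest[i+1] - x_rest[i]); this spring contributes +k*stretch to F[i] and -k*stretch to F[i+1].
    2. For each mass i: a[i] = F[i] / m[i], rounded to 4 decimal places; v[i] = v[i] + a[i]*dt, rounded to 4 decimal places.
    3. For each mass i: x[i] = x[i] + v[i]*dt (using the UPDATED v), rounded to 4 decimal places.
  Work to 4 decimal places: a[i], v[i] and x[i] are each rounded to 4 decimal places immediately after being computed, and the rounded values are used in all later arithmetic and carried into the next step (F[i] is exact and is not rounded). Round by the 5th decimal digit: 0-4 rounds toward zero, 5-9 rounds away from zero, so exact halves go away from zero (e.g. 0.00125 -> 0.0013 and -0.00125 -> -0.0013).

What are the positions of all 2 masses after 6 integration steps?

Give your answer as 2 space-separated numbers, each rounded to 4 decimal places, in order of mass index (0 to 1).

Answer: 1.9778 7.0223

Derivation:
Step 0: x=[4.0000 5.0000] v=[0.0000 0.0000]
Step 1: x=[3.7500 5.2500] v=[-1.0000 1.0000]
Step 2: x=[3.3125 5.6875] v=[-1.7500 1.7500]
Step 3: x=[2.7969 6.2031] v=[-2.0625 2.0625]
Step 4: x=[2.3321 6.6680] v=[-1.8594 1.8594]
Step 5: x=[2.0342 6.9659] v=[-1.1915 1.1915]
Step 6: x=[1.9778 7.0223] v=[-0.2257 0.2257]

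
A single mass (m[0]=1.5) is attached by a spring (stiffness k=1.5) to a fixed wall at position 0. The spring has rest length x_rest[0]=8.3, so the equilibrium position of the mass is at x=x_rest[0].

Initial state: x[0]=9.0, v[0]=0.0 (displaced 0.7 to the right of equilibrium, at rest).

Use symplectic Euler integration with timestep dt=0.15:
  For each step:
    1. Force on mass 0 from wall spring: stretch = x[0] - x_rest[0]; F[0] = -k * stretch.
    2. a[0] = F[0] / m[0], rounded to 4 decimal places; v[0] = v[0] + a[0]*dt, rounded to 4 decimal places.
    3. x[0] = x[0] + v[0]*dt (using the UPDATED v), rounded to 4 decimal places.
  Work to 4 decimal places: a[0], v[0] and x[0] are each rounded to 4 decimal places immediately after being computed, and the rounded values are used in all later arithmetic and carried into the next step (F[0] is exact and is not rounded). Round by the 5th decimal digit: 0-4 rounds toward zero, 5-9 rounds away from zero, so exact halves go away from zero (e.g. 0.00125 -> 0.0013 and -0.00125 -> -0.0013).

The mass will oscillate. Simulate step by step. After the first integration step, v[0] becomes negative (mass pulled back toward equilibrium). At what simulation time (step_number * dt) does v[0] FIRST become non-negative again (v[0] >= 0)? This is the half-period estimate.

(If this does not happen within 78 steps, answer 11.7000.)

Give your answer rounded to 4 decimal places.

Answer: 3.1500

Derivation:
Step 0: x=[9.0000] v=[0.0000]
Step 1: x=[8.9843] v=[-0.1050]
Step 2: x=[8.9532] v=[-0.2076]
Step 3: x=[8.9074] v=[-0.3056]
Step 4: x=[8.8479] v=[-0.3967]
Step 5: x=[8.7761] v=[-0.4789]
Step 6: x=[8.6936] v=[-0.5503]
Step 7: x=[8.6022] v=[-0.6093]
Step 8: x=[8.5040] v=[-0.6546]
Step 9: x=[8.4012] v=[-0.6852]
Step 10: x=[8.2961] v=[-0.7004]
Step 11: x=[8.1911] v=[-0.6998]
Step 12: x=[8.0886] v=[-0.6835]
Step 13: x=[7.9908] v=[-0.6518]
Step 14: x=[7.9000] v=[-0.6054]
Step 15: x=[7.8182] v=[-0.5454]
Step 16: x=[7.7472] v=[-0.4731]
Step 17: x=[7.6887] v=[-0.3902]
Step 18: x=[7.6439] v=[-0.2985]
Step 19: x=[7.6139] v=[-0.2001]
Step 20: x=[7.5993] v=[-0.0972]
Step 21: x=[7.6005] v=[0.0079]
First v>=0 after going negative at step 21, time=3.1500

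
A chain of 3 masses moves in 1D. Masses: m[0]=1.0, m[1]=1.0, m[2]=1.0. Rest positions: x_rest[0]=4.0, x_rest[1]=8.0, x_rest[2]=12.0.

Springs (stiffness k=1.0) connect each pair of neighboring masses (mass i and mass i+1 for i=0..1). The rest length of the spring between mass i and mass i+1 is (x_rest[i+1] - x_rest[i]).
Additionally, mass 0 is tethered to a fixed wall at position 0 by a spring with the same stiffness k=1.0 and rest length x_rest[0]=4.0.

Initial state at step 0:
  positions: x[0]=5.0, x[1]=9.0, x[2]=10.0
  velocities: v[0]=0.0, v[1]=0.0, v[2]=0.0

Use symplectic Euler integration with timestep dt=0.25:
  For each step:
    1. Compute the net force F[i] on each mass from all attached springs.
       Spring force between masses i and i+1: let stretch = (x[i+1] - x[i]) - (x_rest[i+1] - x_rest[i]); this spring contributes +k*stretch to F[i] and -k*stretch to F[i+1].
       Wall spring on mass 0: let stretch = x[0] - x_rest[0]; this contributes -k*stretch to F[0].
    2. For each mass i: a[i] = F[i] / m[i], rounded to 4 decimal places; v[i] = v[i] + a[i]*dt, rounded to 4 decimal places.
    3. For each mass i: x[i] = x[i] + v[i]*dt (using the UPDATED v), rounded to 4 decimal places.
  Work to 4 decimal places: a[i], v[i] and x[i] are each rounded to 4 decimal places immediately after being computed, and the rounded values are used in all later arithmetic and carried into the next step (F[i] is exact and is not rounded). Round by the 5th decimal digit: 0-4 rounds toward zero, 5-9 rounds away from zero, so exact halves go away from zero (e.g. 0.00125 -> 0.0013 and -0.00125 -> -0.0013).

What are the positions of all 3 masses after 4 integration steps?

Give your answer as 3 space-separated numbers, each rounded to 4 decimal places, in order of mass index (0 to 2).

Answer: 4.3329 7.5556 11.5469

Derivation:
Step 0: x=[5.0000 9.0000 10.0000] v=[0.0000 0.0000 0.0000]
Step 1: x=[4.9375 8.8125 10.1875] v=[-0.2500 -0.7500 0.7500]
Step 2: x=[4.8086 8.4688 10.5391] v=[-0.5156 -1.3750 1.4063]
Step 3: x=[4.6079 8.0257 11.0113] v=[-0.8027 -1.7725 1.8887]
Step 4: x=[4.3329 7.5556 11.5469] v=[-1.1002 -1.8806 2.1423]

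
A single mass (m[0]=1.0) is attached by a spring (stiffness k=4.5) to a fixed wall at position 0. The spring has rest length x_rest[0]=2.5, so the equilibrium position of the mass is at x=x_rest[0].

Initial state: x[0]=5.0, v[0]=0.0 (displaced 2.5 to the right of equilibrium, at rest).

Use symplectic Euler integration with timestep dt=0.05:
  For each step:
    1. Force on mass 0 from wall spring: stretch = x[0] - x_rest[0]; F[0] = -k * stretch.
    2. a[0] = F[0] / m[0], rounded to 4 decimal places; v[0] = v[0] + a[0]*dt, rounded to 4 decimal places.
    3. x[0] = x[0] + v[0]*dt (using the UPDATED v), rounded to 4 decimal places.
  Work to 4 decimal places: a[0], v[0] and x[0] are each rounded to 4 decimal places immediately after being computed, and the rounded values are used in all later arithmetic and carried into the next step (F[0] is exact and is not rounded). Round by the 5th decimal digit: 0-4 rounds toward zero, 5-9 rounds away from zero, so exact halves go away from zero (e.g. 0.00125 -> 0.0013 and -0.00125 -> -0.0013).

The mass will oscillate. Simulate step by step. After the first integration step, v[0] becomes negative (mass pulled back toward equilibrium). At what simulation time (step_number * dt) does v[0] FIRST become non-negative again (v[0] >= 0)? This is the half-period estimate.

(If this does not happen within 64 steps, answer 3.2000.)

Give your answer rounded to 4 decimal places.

Answer: 1.5000

Derivation:
Step 0: x=[5.0000] v=[0.0000]
Step 1: x=[4.9719] v=[-0.5625]
Step 2: x=[4.9160] v=[-1.1187]
Step 3: x=[4.8329] v=[-1.6623]
Step 4: x=[4.7235] v=[-2.1872]
Step 5: x=[4.5891] v=[-2.6875]
Step 6: x=[4.4312] v=[-3.1576]
Step 7: x=[4.2516] v=[-3.5921]
Step 8: x=[4.0523] v=[-3.9862]
Step 9: x=[3.8355] v=[-4.3355]
Step 10: x=[3.6037] v=[-4.6360]
Step 11: x=[3.3595] v=[-4.8843]
Step 12: x=[3.1056] v=[-5.0777]
Step 13: x=[2.8449] v=[-5.2140]
Step 14: x=[2.5803] v=[-5.2916]
Step 15: x=[2.3148] v=[-5.3097]
Step 16: x=[2.0514] v=[-5.2680]
Step 17: x=[1.7930] v=[-5.1671]
Step 18: x=[1.5426] v=[-5.0080]
Step 19: x=[1.3030] v=[-4.7926]
Step 20: x=[1.0768] v=[-4.5233]
Step 21: x=[0.8666] v=[-4.2031]
Step 22: x=[0.6748] v=[-3.8356]
Step 23: x=[0.5036] v=[-3.4249]
Step 24: x=[0.3548] v=[-2.9757]
Step 25: x=[0.2302] v=[-2.4930]
Step 26: x=[0.1311] v=[-1.9823]
Step 27: x=[0.0586] v=[-1.4493]
Step 28: x=[0.0136] v=[-0.9000]
Step 29: x=[-0.0034] v=[-0.3406]
Step 30: x=[0.0077] v=[0.2227]
First v>=0 after going negative at step 30, time=1.5000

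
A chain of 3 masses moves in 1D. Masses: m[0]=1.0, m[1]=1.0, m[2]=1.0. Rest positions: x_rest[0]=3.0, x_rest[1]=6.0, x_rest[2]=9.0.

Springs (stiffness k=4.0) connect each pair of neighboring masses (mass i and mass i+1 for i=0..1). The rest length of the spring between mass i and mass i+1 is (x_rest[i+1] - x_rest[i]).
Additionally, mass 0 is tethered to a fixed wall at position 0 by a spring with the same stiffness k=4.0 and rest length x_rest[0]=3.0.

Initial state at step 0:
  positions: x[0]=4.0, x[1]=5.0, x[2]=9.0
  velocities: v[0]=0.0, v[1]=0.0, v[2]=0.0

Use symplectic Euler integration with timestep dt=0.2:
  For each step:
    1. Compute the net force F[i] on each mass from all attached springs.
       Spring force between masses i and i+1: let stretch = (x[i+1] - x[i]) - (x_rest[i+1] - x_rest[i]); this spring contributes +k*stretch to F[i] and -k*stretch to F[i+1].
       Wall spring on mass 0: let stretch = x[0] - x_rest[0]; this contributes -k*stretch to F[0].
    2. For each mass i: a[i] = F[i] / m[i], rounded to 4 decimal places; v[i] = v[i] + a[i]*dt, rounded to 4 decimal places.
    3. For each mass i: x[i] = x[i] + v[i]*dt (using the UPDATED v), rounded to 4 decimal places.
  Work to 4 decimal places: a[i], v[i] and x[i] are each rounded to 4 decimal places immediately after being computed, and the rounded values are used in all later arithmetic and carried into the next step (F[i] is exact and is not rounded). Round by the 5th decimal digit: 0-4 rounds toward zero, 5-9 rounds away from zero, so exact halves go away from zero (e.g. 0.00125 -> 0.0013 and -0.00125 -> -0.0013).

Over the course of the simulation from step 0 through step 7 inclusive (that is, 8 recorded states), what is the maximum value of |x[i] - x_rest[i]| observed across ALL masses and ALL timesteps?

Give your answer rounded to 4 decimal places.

Answer: 1.0885

Derivation:
Step 0: x=[4.0000 5.0000 9.0000] v=[0.0000 0.0000 0.0000]
Step 1: x=[3.5200 5.4800 8.8400] v=[-2.4000 2.4000 -0.8000]
Step 2: x=[2.7904 6.1840 8.6224] v=[-3.6480 3.5200 -1.0880]
Step 3: x=[2.1573 6.7352 8.4947] v=[-3.1654 2.7558 -0.6387]
Step 4: x=[1.9115 6.8354 8.5654] v=[-1.2289 0.5011 0.3537]
Step 5: x=[2.1477 6.4246 8.8393] v=[1.1810 -2.0540 1.3697]
Step 6: x=[2.7246 5.7158 9.2069] v=[2.8844 -3.5438 1.8379]
Step 7: x=[3.3441 5.0870 9.4959] v=[3.0977 -3.1439 1.4450]
Max displacement = 1.0885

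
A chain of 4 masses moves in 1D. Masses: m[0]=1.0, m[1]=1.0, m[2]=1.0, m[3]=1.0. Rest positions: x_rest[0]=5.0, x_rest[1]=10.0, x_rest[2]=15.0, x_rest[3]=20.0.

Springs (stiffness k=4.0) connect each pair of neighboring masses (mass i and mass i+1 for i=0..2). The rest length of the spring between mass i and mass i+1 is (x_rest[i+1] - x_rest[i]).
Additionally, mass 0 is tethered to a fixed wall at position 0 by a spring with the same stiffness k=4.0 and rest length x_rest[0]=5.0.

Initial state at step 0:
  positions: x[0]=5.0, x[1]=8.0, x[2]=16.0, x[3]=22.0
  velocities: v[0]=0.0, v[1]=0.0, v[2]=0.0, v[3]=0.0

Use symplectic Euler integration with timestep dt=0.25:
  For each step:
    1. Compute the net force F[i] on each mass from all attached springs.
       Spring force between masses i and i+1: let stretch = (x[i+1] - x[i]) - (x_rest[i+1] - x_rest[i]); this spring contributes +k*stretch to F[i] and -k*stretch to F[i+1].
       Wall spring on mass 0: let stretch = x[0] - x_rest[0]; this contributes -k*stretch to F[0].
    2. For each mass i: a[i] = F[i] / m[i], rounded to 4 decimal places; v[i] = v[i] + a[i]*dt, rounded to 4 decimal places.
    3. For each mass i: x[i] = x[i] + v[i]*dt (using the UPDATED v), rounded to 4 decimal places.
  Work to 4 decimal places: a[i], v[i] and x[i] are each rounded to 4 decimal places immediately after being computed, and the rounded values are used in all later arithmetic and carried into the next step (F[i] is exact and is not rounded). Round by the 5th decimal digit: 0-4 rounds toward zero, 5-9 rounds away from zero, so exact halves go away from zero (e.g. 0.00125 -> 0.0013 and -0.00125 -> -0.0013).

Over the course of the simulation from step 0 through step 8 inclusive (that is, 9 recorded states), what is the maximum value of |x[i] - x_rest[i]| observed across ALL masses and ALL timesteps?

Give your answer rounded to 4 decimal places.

Answer: 2.3606

Derivation:
Step 0: x=[5.0000 8.0000 16.0000 22.0000] v=[0.0000 0.0000 0.0000 0.0000]
Step 1: x=[4.5000 9.2500 15.5000 21.7500] v=[-2.0000 5.0000 -2.0000 -1.0000]
Step 2: x=[4.0625 10.8750 15.0000 21.1875] v=[-1.7500 6.5000 -2.0000 -2.2500]
Step 3: x=[4.3125 11.8281 15.0156 20.3281] v=[1.0000 3.8125 0.0625 -3.4375]
Step 4: x=[5.3633 11.6992 15.5625 19.3906] v=[4.2031 -0.5156 2.1875 -3.7500]
Step 5: x=[6.6572 10.9522 16.1006 18.7461] v=[5.1757 -2.9882 2.1523 -2.5781]
Step 6: x=[7.3606 10.4185 16.0130 18.6902] v=[2.8135 -2.1348 -0.3506 -0.2236]
Step 7: x=[6.9883 10.5190 15.1960 19.2150] v=[-1.4892 0.4018 -3.2679 2.0992]
Step 8: x=[5.7516 10.9060 14.2145 19.9851] v=[-4.9468 1.5481 -3.9259 3.0802]
Max displacement = 2.3606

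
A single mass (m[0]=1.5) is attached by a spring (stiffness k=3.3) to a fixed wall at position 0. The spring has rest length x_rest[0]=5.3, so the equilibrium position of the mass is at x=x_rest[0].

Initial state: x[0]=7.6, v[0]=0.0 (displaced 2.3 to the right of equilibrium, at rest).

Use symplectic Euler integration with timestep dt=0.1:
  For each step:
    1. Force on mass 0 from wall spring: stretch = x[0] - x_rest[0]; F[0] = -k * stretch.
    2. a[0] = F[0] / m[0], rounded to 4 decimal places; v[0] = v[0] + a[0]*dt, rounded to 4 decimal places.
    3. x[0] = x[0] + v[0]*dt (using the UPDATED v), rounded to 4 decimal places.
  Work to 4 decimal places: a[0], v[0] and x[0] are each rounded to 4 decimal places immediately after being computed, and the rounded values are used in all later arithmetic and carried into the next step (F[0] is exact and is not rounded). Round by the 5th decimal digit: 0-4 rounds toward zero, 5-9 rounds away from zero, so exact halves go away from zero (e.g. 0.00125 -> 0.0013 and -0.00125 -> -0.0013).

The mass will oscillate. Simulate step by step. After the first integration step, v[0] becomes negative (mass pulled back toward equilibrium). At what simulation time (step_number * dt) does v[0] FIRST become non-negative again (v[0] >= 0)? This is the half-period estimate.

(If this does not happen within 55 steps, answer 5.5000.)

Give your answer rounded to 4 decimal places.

Answer: 2.2000

Derivation:
Step 0: x=[7.6000] v=[0.0000]
Step 1: x=[7.5494] v=[-0.5060]
Step 2: x=[7.4493] v=[-1.0009]
Step 3: x=[7.3019] v=[-1.4738]
Step 4: x=[7.1105] v=[-1.9142]
Step 5: x=[6.8793] v=[-2.3125]
Step 6: x=[6.6133] v=[-2.6600]
Step 7: x=[6.3184] v=[-2.9489]
Step 8: x=[6.0011] v=[-3.1730]
Step 9: x=[5.6684] v=[-3.3272]
Step 10: x=[5.3276] v=[-3.4083]
Step 11: x=[4.9862] v=[-3.4144]
Step 12: x=[4.6517] v=[-3.3454]
Step 13: x=[4.3314] v=[-3.2028]
Step 14: x=[4.0324] v=[-2.9897]
Step 15: x=[3.7613] v=[-2.7108]
Step 16: x=[3.5241] v=[-2.3723]
Step 17: x=[3.3259] v=[-1.9816]
Step 18: x=[3.1712] v=[-1.5473]
Step 19: x=[3.0633] v=[-1.0790]
Step 20: x=[3.0046] v=[-0.5869]
Step 21: x=[2.9964] v=[-0.0819]
Step 22: x=[3.0389] v=[0.4249]
First v>=0 after going negative at step 22, time=2.2000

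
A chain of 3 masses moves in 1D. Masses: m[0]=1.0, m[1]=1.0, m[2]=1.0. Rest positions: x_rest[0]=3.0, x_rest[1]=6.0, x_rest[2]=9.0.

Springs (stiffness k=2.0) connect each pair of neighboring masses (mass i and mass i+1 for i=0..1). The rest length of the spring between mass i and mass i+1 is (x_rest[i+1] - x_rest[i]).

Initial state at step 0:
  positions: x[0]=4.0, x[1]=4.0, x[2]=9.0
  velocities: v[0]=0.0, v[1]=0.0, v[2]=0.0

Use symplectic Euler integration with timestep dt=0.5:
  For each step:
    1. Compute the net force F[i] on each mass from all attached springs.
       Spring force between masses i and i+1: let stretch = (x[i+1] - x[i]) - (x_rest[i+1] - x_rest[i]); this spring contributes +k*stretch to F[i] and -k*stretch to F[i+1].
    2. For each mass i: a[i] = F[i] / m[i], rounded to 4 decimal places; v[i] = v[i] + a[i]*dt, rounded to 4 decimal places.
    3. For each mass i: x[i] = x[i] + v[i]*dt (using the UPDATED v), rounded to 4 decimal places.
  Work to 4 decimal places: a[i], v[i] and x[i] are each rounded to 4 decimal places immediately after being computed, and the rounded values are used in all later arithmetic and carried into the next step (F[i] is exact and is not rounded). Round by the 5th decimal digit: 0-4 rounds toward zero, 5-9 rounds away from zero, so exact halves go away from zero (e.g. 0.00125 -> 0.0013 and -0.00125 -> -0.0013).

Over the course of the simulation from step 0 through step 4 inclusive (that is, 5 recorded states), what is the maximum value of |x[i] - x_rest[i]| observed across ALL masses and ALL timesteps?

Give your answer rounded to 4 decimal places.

Step 0: x=[4.0000 4.0000 9.0000] v=[0.0000 0.0000 0.0000]
Step 1: x=[2.5000 6.5000 8.0000] v=[-3.0000 5.0000 -2.0000]
Step 2: x=[1.5000 7.7500 7.7500] v=[-2.0000 2.5000 -0.5000]
Step 3: x=[2.1250 5.8750 9.0000] v=[1.2500 -3.7500 2.5000]
Step 4: x=[3.1250 3.6875 10.1875] v=[2.0000 -4.3750 2.3750]
Max displacement = 2.3125

Answer: 2.3125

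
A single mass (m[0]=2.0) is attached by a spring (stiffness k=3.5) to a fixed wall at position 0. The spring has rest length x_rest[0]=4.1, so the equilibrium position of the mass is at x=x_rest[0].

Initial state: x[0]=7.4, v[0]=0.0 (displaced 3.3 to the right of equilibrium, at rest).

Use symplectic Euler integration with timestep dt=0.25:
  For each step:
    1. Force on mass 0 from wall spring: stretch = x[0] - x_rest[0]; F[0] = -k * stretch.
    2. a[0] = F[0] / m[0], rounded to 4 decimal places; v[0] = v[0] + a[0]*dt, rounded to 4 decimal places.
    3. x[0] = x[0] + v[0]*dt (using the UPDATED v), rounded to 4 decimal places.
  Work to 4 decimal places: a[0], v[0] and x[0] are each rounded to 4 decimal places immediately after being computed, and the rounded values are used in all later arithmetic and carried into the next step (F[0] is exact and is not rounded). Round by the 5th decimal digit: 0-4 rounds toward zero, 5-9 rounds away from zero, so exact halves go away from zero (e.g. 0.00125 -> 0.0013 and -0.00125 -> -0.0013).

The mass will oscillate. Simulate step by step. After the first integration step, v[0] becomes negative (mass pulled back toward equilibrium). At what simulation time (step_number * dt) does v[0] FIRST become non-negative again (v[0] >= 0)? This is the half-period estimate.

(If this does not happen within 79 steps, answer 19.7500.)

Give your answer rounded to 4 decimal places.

Step 0: x=[7.4000] v=[0.0000]
Step 1: x=[7.0391] v=[-1.4438]
Step 2: x=[6.3567] v=[-2.7297]
Step 3: x=[5.4275] v=[-3.7170]
Step 4: x=[4.3531] v=[-4.2978]
Step 5: x=[3.2510] v=[-4.4085]
Step 6: x=[2.2417] v=[-4.0371]
Step 7: x=[1.4357] v=[-3.2241]
Step 8: x=[0.9211] v=[-2.0585]
Step 9: x=[0.7542] v=[-0.6677]
Step 10: x=[0.9532] v=[0.7961]
First v>=0 after going negative at step 10, time=2.5000

Answer: 2.5000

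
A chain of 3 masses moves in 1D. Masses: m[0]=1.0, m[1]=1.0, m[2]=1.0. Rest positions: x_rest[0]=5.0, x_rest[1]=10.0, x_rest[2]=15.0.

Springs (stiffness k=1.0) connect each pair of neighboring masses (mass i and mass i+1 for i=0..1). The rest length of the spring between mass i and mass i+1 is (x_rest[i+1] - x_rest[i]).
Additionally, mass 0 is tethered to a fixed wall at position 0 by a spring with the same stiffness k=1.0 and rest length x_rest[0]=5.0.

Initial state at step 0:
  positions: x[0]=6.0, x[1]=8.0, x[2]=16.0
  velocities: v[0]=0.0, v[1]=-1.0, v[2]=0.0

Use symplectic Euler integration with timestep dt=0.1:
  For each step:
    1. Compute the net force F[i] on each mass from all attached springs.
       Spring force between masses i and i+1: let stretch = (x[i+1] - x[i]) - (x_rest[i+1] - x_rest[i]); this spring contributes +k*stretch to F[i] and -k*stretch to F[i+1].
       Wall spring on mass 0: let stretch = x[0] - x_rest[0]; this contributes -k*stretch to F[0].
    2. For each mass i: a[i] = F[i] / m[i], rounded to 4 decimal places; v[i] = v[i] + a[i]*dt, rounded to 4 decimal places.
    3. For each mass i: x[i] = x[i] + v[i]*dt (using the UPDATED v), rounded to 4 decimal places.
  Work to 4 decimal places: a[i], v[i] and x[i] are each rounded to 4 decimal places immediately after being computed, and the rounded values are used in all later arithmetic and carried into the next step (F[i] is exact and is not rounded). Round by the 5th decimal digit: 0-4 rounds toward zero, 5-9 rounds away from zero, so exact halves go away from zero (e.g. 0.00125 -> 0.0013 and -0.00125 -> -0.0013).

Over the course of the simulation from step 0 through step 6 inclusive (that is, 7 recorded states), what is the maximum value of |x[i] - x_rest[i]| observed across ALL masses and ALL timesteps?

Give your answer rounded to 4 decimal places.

Step 0: x=[6.0000 8.0000 16.0000] v=[0.0000 -1.0000 0.0000]
Step 1: x=[5.9600 7.9600 15.9700] v=[-0.4000 -0.4000 -0.3000]
Step 2: x=[5.8804 7.9801 15.9099] v=[-0.7960 0.2010 -0.6010]
Step 3: x=[5.7630 8.0585 15.8205] v=[-1.1741 0.7840 -0.8940]
Step 4: x=[5.6109 8.1916 15.7035] v=[-1.5209 1.3307 -1.1702]
Step 5: x=[5.4285 8.3740 15.5614] v=[-1.8239 1.8238 -1.4214]
Step 6: x=[5.2213 8.5988 15.3974] v=[-2.0722 2.2480 -1.6401]
Max displacement = 2.0400

Answer: 2.0400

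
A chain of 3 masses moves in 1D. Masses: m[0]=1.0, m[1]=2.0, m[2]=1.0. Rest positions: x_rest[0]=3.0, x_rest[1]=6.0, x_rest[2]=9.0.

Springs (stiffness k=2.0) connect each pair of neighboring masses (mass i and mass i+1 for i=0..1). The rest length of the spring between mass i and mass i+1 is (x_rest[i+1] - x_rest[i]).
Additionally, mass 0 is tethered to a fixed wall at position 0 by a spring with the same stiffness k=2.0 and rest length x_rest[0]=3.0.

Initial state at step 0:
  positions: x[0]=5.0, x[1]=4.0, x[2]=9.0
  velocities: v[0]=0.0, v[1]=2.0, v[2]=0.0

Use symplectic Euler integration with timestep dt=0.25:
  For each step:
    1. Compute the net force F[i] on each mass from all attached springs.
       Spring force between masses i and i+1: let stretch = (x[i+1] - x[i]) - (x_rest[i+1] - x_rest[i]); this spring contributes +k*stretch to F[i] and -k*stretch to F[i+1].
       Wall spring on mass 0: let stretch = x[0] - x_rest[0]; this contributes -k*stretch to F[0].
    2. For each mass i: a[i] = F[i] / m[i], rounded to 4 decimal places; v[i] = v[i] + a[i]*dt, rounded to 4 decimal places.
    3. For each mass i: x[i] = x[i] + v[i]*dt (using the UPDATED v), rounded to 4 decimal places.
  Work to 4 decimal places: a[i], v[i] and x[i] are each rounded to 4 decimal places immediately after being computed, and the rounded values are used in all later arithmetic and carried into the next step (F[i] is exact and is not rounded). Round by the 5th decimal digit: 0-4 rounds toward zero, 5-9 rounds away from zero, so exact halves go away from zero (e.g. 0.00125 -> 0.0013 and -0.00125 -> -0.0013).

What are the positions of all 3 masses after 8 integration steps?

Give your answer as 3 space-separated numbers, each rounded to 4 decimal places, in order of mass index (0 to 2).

Step 0: x=[5.0000 4.0000 9.0000] v=[0.0000 2.0000 0.0000]
Step 1: x=[4.2500 4.8750 8.7500] v=[-3.0000 3.5000 -1.0000]
Step 2: x=[3.0469 5.9531 8.3906] v=[-4.8125 4.3125 -1.4375]
Step 3: x=[1.8262 7.0019 8.1015] v=[-4.8829 4.1953 -1.1563]
Step 4: x=[1.0242 7.7960 8.0500] v=[-3.2082 3.1763 -0.2061]
Step 5: x=[0.9406 8.1827 8.3417] v=[-0.3344 1.5469 1.1669]
Step 6: x=[1.6447 8.1267 8.9886] v=[2.8164 -0.2239 2.5874]
Step 7: x=[2.9535 7.7195 9.9027] v=[5.2351 -1.6289 3.6565]
Step 8: x=[4.4889 7.1509 10.9189] v=[6.1414 -2.2746 4.0649]

Answer: 4.4889 7.1509 10.9189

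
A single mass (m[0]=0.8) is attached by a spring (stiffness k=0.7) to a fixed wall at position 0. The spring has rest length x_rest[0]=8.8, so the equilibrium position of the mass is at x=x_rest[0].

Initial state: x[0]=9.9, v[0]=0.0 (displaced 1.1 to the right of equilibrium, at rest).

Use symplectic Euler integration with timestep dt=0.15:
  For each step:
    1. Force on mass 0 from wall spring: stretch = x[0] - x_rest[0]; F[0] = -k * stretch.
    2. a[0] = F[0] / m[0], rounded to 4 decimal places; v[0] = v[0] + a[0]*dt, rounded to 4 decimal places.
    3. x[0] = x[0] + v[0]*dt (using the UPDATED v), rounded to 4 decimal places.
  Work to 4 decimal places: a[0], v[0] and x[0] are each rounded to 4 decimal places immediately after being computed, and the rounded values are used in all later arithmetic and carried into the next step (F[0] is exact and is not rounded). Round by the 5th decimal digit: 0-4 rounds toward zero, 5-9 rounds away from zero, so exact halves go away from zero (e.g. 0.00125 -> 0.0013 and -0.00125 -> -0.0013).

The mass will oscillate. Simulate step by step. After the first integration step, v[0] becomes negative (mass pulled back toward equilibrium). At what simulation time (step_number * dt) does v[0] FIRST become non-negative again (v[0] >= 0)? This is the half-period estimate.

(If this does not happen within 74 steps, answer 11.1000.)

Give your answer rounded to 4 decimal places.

Answer: 3.4500

Derivation:
Step 0: x=[9.9000] v=[0.0000]
Step 1: x=[9.8783] v=[-0.1444]
Step 2: x=[9.8354] v=[-0.2859]
Step 3: x=[9.7721] v=[-0.4218]
Step 4: x=[9.6897] v=[-0.5494]
Step 5: x=[9.5898] v=[-0.6662]
Step 6: x=[9.4743] v=[-0.7699]
Step 7: x=[9.3455] v=[-0.8584]
Step 8: x=[9.2060] v=[-0.9300]
Step 9: x=[9.0585] v=[-0.9833]
Step 10: x=[8.9059] v=[-1.0172]
Step 11: x=[8.7512] v=[-1.0311]
Step 12: x=[8.5975] v=[-1.0247]
Step 13: x=[8.4478] v=[-0.9981]
Step 14: x=[8.3050] v=[-0.9519]
Step 15: x=[8.1720] v=[-0.8869]
Step 16: x=[8.0513] v=[-0.8045]
Step 17: x=[7.9454] v=[-0.7062]
Step 18: x=[7.8563] v=[-0.5940]
Step 19: x=[7.7858] v=[-0.4701]
Step 20: x=[7.7353] v=[-0.3370]
Step 21: x=[7.7057] v=[-0.1973]
Step 22: x=[7.6976] v=[-0.0537]
Step 23: x=[7.7113] v=[0.0910]
First v>=0 after going negative at step 23, time=3.4500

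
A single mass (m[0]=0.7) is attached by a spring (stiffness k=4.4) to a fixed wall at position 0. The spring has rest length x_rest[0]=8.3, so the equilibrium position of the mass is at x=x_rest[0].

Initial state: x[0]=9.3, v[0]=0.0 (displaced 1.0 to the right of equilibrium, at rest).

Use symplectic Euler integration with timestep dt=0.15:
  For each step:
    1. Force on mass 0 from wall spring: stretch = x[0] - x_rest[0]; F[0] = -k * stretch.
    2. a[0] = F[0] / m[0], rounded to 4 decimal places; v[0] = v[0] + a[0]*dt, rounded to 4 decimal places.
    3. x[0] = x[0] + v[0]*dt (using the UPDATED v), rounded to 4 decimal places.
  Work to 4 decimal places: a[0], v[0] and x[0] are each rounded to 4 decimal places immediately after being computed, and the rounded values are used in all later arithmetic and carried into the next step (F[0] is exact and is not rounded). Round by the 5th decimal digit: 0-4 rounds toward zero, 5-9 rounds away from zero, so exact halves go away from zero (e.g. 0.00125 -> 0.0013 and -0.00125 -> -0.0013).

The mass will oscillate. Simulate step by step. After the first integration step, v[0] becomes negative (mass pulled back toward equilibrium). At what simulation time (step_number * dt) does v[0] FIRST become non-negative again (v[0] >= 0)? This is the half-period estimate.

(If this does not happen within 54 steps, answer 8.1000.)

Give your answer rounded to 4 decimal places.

Step 0: x=[9.3000] v=[0.0000]
Step 1: x=[9.1586] v=[-0.9429]
Step 2: x=[8.8957] v=[-1.7524]
Step 3: x=[8.5486] v=[-2.3141]
Step 4: x=[8.1663] v=[-2.5485]
Step 5: x=[7.8029] v=[-2.4224]
Step 6: x=[7.5098] v=[-1.9537]
Step 7: x=[7.3285] v=[-1.2087]
Step 8: x=[7.2846] v=[-0.2927]
Step 9: x=[7.3843] v=[0.6647]
First v>=0 after going negative at step 9, time=1.3500

Answer: 1.3500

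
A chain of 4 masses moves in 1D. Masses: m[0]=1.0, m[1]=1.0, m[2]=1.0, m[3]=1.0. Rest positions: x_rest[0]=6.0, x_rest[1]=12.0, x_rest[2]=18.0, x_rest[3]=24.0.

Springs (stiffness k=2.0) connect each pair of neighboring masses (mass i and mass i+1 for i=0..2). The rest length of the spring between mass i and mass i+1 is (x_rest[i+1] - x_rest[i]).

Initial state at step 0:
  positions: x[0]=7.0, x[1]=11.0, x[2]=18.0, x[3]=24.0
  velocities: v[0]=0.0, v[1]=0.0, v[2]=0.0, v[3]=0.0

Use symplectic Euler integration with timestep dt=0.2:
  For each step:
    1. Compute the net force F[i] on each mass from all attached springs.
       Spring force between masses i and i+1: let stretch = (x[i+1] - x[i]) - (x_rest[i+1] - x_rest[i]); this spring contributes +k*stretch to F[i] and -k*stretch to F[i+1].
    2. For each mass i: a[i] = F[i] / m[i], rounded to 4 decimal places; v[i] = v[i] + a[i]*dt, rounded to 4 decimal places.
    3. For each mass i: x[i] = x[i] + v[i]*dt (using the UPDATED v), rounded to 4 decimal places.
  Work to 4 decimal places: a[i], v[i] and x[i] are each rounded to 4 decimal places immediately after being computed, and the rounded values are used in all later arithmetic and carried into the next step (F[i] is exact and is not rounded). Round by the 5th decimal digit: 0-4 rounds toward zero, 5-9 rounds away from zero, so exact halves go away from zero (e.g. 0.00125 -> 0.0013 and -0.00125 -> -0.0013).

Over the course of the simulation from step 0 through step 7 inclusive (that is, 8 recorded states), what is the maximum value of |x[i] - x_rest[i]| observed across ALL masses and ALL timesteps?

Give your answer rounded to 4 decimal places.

Answer: 1.0568

Derivation:
Step 0: x=[7.0000 11.0000 18.0000 24.0000] v=[0.0000 0.0000 0.0000 0.0000]
Step 1: x=[6.8400 11.2400 17.9200 24.0000] v=[-0.8000 1.2000 -0.4000 0.0000]
Step 2: x=[6.5520 11.6624 17.7920 23.9936] v=[-1.4400 2.1120 -0.6400 -0.0320]
Step 3: x=[6.1928 12.1663 17.6698 23.9711] v=[-1.7958 2.5197 -0.6112 -0.1126]
Step 4: x=[5.8315 12.6326 17.6114 23.9245] v=[-1.8064 2.3317 -0.2921 -0.2331]
Step 5: x=[5.5343 12.9532 17.6597 23.8528] v=[-1.4860 1.6028 0.2416 -0.3583]
Step 6: x=[5.3506 13.0568 17.8269 23.7657] v=[-0.9184 0.5178 0.8362 -0.4355]
Step 7: x=[5.3034 12.9255 18.0876 23.6835] v=[-0.2359 -0.6566 1.3037 -0.4110]
Max displacement = 1.0568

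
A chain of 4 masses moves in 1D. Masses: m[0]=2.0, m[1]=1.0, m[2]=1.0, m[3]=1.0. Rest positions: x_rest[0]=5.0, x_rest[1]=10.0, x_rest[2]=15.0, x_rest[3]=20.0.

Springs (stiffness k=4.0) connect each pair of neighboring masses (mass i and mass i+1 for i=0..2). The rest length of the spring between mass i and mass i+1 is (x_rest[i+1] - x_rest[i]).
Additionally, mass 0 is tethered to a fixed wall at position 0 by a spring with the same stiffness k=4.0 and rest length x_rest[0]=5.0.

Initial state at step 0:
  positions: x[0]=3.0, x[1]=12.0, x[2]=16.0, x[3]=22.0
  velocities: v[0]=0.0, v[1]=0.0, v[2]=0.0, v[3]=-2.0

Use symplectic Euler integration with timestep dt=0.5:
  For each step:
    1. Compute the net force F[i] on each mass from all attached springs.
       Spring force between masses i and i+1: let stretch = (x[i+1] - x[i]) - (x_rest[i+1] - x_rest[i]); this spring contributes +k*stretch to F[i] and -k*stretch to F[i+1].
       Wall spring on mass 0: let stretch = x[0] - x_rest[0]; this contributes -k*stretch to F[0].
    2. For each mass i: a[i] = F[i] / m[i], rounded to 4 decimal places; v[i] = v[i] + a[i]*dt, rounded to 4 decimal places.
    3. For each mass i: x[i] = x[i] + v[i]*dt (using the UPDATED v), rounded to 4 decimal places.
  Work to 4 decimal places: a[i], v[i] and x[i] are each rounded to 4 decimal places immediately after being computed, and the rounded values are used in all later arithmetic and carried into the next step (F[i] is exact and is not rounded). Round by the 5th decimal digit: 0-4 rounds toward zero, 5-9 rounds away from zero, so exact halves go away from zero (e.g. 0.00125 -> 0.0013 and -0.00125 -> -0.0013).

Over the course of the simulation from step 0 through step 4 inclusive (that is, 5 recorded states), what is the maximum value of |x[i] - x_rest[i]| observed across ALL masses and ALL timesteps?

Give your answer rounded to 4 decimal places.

Answer: 4.0000

Derivation:
Step 0: x=[3.0000 12.0000 16.0000 22.0000] v=[0.0000 0.0000 0.0000 -2.0000]
Step 1: x=[6.0000 7.0000 18.0000 20.0000] v=[6.0000 -10.0000 4.0000 -4.0000]
Step 2: x=[6.5000 12.0000 11.0000 21.0000] v=[1.0000 10.0000 -14.0000 2.0000]
Step 3: x=[6.5000 10.5000 15.0000 17.0000] v=[0.0000 -3.0000 8.0000 -8.0000]
Step 4: x=[5.2500 9.5000 16.5000 16.0000] v=[-2.5000 -2.0000 3.0000 -2.0000]
Max displacement = 4.0000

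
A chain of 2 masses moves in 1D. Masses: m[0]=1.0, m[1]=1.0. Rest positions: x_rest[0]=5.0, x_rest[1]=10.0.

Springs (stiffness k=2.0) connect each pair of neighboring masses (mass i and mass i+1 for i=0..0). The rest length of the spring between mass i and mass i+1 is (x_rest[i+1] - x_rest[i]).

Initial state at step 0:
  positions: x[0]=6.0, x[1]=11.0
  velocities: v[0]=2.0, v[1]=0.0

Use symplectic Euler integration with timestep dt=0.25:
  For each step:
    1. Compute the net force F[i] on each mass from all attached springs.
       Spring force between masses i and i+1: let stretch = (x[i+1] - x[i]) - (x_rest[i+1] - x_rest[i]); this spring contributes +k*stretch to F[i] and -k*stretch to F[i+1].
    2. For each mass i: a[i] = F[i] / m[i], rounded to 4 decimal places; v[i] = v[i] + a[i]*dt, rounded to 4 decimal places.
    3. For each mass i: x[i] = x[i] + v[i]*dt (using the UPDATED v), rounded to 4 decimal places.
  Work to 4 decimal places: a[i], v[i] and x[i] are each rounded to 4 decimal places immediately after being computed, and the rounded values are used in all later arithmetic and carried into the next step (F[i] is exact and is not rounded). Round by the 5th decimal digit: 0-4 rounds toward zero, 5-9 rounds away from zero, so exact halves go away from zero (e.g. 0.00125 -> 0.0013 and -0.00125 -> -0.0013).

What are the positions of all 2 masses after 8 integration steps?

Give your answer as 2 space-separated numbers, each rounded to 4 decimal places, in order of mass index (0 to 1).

Step 0: x=[6.0000 11.0000] v=[2.0000 0.0000]
Step 1: x=[6.5000 11.0000] v=[2.0000 0.0000]
Step 2: x=[6.9375 11.0625] v=[1.7500 0.2500]
Step 3: x=[7.2656 11.2344] v=[1.3125 0.6875]
Step 4: x=[7.4648 11.5352] v=[0.7969 1.2031]
Step 5: x=[7.5478 11.9522] v=[0.3321 1.6679]
Step 6: x=[7.5564 12.4436] v=[0.0343 1.9657]
Step 7: x=[7.5509 12.9491] v=[-0.0221 2.0221]
Step 8: x=[7.5952 13.4049] v=[0.1770 1.8230]

Answer: 7.5952 13.4049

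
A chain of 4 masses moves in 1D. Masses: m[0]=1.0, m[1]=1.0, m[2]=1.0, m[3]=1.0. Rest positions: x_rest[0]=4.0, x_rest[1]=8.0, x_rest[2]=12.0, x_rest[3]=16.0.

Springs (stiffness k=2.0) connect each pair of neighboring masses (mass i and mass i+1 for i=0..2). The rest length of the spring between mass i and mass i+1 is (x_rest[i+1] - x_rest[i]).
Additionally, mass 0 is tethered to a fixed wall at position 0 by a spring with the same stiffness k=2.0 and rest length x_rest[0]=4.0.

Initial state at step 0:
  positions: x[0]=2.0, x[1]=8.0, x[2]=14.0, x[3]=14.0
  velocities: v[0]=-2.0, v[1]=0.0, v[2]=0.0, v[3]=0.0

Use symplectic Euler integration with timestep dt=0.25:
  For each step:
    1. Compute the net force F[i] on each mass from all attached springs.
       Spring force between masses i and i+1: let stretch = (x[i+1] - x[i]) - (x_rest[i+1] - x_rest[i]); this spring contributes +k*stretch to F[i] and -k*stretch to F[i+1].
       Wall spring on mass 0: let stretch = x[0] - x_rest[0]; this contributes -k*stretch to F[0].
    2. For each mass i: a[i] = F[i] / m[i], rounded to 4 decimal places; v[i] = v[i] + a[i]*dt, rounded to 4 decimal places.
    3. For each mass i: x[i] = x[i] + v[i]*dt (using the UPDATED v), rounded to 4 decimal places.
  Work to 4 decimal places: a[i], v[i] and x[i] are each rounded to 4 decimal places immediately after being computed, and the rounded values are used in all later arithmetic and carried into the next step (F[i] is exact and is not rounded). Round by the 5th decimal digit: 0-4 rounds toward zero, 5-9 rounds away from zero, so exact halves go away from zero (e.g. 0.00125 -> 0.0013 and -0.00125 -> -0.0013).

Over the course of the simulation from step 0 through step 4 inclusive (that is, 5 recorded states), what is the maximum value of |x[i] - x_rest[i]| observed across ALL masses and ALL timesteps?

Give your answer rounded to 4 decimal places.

Answer: 2.3618

Derivation:
Step 0: x=[2.0000 8.0000 14.0000 14.0000] v=[-2.0000 0.0000 0.0000 0.0000]
Step 1: x=[2.0000 8.0000 13.2500 14.5000] v=[0.0000 0.0000 -3.0000 2.0000]
Step 2: x=[2.5000 7.9063 12.0000 15.3438] v=[2.0000 -0.3750 -5.0000 3.3750]
Step 3: x=[3.3633 7.6485 10.6563 16.2696] v=[3.4532 -1.0313 -5.3750 3.7031]
Step 4: x=[4.3419 7.2310 9.6382 16.9937] v=[3.9142 -1.6700 -4.0723 2.8965]
Max displacement = 2.3618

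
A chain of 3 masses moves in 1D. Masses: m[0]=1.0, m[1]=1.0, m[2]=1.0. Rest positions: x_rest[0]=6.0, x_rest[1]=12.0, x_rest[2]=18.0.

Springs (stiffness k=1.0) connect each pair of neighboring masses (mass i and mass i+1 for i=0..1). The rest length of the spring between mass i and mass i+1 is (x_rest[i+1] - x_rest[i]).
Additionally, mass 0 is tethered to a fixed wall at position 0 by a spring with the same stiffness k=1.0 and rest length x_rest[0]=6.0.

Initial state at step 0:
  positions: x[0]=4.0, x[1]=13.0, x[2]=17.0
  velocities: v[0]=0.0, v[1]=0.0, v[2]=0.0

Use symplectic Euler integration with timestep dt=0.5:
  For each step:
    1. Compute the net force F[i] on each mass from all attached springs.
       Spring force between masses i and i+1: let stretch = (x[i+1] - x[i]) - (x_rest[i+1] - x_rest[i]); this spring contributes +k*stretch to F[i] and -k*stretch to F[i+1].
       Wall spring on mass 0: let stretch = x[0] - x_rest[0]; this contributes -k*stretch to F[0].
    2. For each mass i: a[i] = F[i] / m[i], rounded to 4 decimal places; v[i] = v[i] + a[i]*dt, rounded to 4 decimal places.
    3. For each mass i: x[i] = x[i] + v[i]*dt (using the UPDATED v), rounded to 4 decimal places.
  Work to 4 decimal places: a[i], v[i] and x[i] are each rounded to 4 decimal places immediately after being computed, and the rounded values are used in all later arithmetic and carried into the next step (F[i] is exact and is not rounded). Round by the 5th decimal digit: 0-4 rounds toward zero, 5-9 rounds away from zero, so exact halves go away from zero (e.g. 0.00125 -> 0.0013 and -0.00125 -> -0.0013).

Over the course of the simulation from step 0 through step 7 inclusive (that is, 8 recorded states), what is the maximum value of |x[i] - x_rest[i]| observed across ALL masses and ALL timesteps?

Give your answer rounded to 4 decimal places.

Answer: 2.0625

Derivation:
Step 0: x=[4.0000 13.0000 17.0000] v=[0.0000 0.0000 0.0000]
Step 1: x=[5.2500 11.7500 17.5000] v=[2.5000 -2.5000 1.0000]
Step 2: x=[6.8125 10.3125 18.0625] v=[3.1250 -2.8750 1.1250]
Step 3: x=[7.5469 9.9375 18.1875] v=[1.4688 -0.7500 0.2500]
Step 4: x=[6.9922 11.0274 17.7500] v=[-1.1094 2.1797 -0.8750]
Step 5: x=[5.6983 12.7891 17.1319] v=[-2.5879 3.5234 -1.2363]
Step 6: x=[4.7525 13.8638 16.9281] v=[-1.8917 2.1494 -0.4077]
Step 7: x=[4.8964 13.4268 17.4582] v=[0.2877 -0.8741 1.0602]
Max displacement = 2.0625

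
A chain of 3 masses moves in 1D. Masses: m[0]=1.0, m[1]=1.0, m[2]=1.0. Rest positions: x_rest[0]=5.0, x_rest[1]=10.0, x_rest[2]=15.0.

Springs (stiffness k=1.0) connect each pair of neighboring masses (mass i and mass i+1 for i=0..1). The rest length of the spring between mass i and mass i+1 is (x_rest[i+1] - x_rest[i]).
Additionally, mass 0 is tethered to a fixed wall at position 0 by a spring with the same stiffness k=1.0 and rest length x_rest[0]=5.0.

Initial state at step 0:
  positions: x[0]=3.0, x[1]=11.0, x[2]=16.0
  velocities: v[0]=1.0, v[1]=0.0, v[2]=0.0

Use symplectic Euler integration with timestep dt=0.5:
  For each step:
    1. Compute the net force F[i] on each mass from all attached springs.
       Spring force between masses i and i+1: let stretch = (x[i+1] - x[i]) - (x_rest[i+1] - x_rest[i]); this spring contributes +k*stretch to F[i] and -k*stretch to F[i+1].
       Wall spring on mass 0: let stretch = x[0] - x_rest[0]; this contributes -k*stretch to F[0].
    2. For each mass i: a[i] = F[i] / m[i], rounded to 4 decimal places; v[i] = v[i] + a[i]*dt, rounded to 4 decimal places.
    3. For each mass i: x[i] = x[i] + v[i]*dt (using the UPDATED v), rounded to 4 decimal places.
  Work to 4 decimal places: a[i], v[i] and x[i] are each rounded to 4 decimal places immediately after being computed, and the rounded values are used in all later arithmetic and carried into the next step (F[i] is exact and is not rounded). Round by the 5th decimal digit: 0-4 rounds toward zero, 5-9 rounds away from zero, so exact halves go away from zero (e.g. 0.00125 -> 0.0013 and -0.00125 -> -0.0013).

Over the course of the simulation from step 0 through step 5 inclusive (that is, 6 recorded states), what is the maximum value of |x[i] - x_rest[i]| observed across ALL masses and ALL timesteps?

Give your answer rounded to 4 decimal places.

Answer: 2.6719

Derivation:
Step 0: x=[3.0000 11.0000 16.0000] v=[1.0000 0.0000 0.0000]
Step 1: x=[4.7500 10.2500 16.0000] v=[3.5000 -1.5000 0.0000]
Step 2: x=[6.6875 9.5625 15.8125] v=[3.8750 -1.3750 -0.3750]
Step 3: x=[7.6719 9.7188 15.3125] v=[1.9688 0.3125 -1.0000]
Step 4: x=[7.2501 10.7618 14.6641] v=[-0.8437 2.0859 -1.2969]
Step 5: x=[5.8937 11.9024 14.2901] v=[-2.7129 2.2812 -0.7481]
Max displacement = 2.6719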